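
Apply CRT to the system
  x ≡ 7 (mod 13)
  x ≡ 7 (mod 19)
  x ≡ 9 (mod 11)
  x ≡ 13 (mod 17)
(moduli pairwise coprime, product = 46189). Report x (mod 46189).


Product of moduli M = 13 · 19 · 11 · 17 = 46189.
Merge one congruence at a time:
  Start: x ≡ 7 (mod 13).
  Combine with x ≡ 7 (mod 19); new modulus lcm = 247.
    Write x = 7 + 13·t and substitute into x ≡ 7 (mod 19): 13·t ≡ 7 − 7 = 0 (mod 19).
    The inverse of 13 mod 19 is 3 (since 13·3 = 39 = 2·19 + 1), so t ≡ 3·0 = 0 ≡ 0 (mod 19).
    Then x = 7 + 13·0 = 7, valid modulo lcm(13, 19) = 247: x ≡ 7 (mod 247).
  Combine with x ≡ 9 (mod 11); new modulus lcm = 2717.
    Write x = 7 + 247·t and substitute into x ≡ 9 (mod 11): 247·t ≡ 9 − 7 = 2 (mod 11).
    Reduce coefficients mod 11: 5·t ≡ 2 (mod 11).
    The inverse of 5 mod 11 is 9 (since 5·9 = 45 = 4·11 + 1), so t ≡ 9·2 = 18 ≡ 7 (mod 11).
    Then x = 7 + 247·7 = 1736, valid modulo lcm(247, 11) = 2717: x ≡ 1736 (mod 2717).
  Combine with x ≡ 13 (mod 17); new modulus lcm = 46189.
    Write x = 1736 + 2717·t and substitute into x ≡ 13 (mod 17): 2717·t ≡ 13 − 1736 = -1723 (mod 17).
    Reduce coefficients mod 17: 14·t ≡ 11 (mod 17).
    The inverse of 14 mod 17 is 11 (since 14·11 = 154 = 9·17 + 1), so t ≡ 11·11 = 121 ≡ 2 (mod 17).
    Then x = 1736 + 2717·2 = 7170, valid modulo lcm(2717, 17) = 46189: x ≡ 7170 (mod 46189).
Verify against each original: 7170 mod 13 = 7, 7170 mod 19 = 7, 7170 mod 11 = 9, 7170 mod 17 = 13.

x ≡ 7170 (mod 46189).


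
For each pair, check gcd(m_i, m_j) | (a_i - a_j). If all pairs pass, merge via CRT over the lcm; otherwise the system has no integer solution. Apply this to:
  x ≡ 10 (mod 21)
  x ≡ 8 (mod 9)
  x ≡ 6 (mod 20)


Moduli 21, 9, 20 are not pairwise coprime, so CRT works modulo lcm(m_i) when all pairwise compatibility conditions hold.
Pairwise compatibility: gcd(m_i, m_j) must divide a_i - a_j for every pair.
Merge one congruence at a time:
  Start: x ≡ 10 (mod 21).
  Combine with x ≡ 8 (mod 9): gcd(21, 9) = 3, and 8 - 10 = -2 is NOT divisible by 3.
    ⇒ system is inconsistent (no integer solution).

No solution (the system is inconsistent).


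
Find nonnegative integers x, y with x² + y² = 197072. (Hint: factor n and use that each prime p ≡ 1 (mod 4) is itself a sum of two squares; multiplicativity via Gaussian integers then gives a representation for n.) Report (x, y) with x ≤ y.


Step 1: Factor n = 197072 = 2^4 · 109 · 113.
Step 2: Check the mod-4 condition on each prime factor: 2 = 2 (special); 109 ≡ 1 (mod 4), exponent 1; 113 ≡ 1 (mod 4), exponent 1.
All primes ≡ 3 (mod 4) appear to even exponent (or don't appear), so by the two-squares theorem n IS expressible as a sum of two squares.
Step 3: Build a representation. Group n = k² · m with k = 4 and m = 109 · 113 = 12317 (a product of primes ≡ 1 (mod 4)); a representation of m scales to one of n via (k·x)² + (k·y)² = k²(x² + y²). Each prime p ≡ 1 (mod 4) is itself a sum of two squares; find a² by testing p − a² for a perfect square:
  109: 109 − 1² = 108, 109 − 2² = 105, 109 − 3² = 100 = 10² ⇒ 109 = 3² + 10².
  113: 113 − 1² = 112, 113 − 2² = 109, 113 − 3² = 104, 113 − 4² = 97, 113 − 5² = 88, 113 − 6² = 77, 113 − 7² = 64 = 8² ⇒ 113 = 7² + 8².
  Combine using the Brahmagupta–Fibonacci identity (a² + b²)(c² + d²) = (ac − bd)² + (ad + bc)² = (ac + bd)² + (ad − bc)²:
  109 · 113 = 12317: from (3² + 10²)(7² + 8²), take (3·7 − 10·8, 3·8 + 10·7) = (21 − 80, 24 + 70) = (-59, 94); dropping signs (only squares matter) gives (59, 94); check 59² + 94² = 3481 + 8836 = 12317 ✓.
  Scale by k = 4: (4·59, 4·94) = (236, 376).
Step 4: Order so x ≤ y and verify: 236² + 376² = 55696 + 141376 = 197072 = n. ✓

n = 197072 = 236² + 376² (one valid representation with x ≤ y).


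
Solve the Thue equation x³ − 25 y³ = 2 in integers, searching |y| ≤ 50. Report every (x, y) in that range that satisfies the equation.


The equation is x³ - 25y³ = 2. For fixed y, x³ = 25·y³ + 2, so a solution requires the RHS to be a perfect cube.
Strategy: iterate y from -50 to 50, compute RHS = 25·y³ + 2, and check whether it is a (positive or negative) perfect cube.
Check small values of y:
  y = 0: RHS = 2 is not a perfect cube.
  y = 1: RHS = 27 = (3)³ ⇒ x = 3 works.
  y = -1: RHS = -23 is not a perfect cube.
  y = 2: RHS = 202 is not a perfect cube.
  y = -2: RHS = -198 is not a perfect cube.
  y = 3: RHS = 677 is not a perfect cube.
  y = -3: RHS = -673 is not a perfect cube.
Continuing the search up to |y| = 50 finds no further solutions beyond those listed.
Collected solutions: (3, 1).

Solutions (with |y| ≤ 50): (3, 1).


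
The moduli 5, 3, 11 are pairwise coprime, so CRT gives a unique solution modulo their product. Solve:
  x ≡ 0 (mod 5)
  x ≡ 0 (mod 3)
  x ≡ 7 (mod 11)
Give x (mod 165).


Moduli 5, 3, 11 are pairwise coprime; by CRT there is a unique solution modulo M = 5 · 3 · 11 = 165.
Solve pairwise, accumulating the modulus:
  Start with x ≡ 0 (mod 5).
  Combine with x ≡ 0 (mod 3): since gcd(5, 3) = 1, we get a unique residue mod 15.
    Write x = 0 + 5·t and substitute into x ≡ 0 (mod 3): 5·t ≡ 0 − 0 = 0 (mod 3).
    Reduce coefficients mod 3: 2·t ≡ 0 (mod 3).
    The inverse of 2 mod 3 is 2 (since 2·2 = 4 = 1·3 + 1), so t ≡ 2·0 = 0 ≡ 0 (mod 3).
    Then x = 0 + 5·0 = 0, valid modulo lcm(5, 3) = 15: x ≡ 0 (mod 15).
  Combine with x ≡ 7 (mod 11): since gcd(15, 11) = 1, we get a unique residue mod 165.
    Write x = 0 + 15·t and substitute into x ≡ 7 (mod 11): 15·t ≡ 7 − 0 = 7 (mod 11).
    Reduce coefficients mod 11: 4·t ≡ 7 (mod 11).
    The inverse of 4 mod 11 is 3 (since 4·3 = 12 = 1·11 + 1), so t ≡ 3·7 = 21 ≡ 10 (mod 11).
    Then x = 0 + 15·10 = 150, valid modulo lcm(15, 11) = 165: x ≡ 150 (mod 165).
Verify: 150 mod 5 = 0 ✓, 150 mod 3 = 0 ✓, 150 mod 11 = 7 ✓.

x ≡ 150 (mod 165).


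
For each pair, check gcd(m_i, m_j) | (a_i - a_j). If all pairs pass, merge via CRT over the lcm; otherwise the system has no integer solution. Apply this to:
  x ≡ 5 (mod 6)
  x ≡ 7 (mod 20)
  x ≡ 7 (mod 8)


Moduli 6, 20, 8 are not pairwise coprime, so CRT works modulo lcm(m_i) when all pairwise compatibility conditions hold.
Pairwise compatibility: gcd(m_i, m_j) must divide a_i - a_j for every pair.
Merge one congruence at a time:
  Start: x ≡ 5 (mod 6).
  Combine with x ≡ 7 (mod 20): gcd(6, 20) = 2; 7 - 5 = 2, which IS divisible by 2, so compatible.
    Write x = 5 + 6·t and substitute into x ≡ 7 (mod 20): 6·t ≡ 7 − 5 = 2 (mod 20).
    Divide the congruence (and modulus) by g = 2: 3·t ≡ 1 (mod 10).
    The inverse of 3 mod 10 is 7 (since 3·7 = 21 = 2·10 + 1), so t ≡ 7·1 = 7 ≡ 7 (mod 10).
    Then x = 5 + 6·7 = 47, valid modulo lcm(6, 20) = 60: x ≡ 47 (mod 60).
  Combine with x ≡ 7 (mod 8): gcd(60, 8) = 4; 7 - 47 = -40, which IS divisible by 4, so compatible.
    Write x = 47 + 60·t and substitute into x ≡ 7 (mod 8): 60·t ≡ 7 − 47 = -40 (mod 8).
    Divide the congruence (and modulus) by g = 4: 15·t ≡ -10 (mod 2).
    Reduce coefficients mod 2: 1·t ≡ 0 (mod 2).
    So t ≡ 0 (mod 2).
    Then x = 47 + 60·0 = 47, valid modulo lcm(60, 8) = 120: x ≡ 47 (mod 120).
Verify: 47 mod 6 = 5, 47 mod 20 = 7, 47 mod 8 = 7.

x ≡ 47 (mod 120).


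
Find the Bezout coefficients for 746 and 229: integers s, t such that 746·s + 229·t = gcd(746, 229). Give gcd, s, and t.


Euclidean algorithm on (746, 229) — divide until remainder is 0:
  746 = 3 · 229 + 59
  229 = 3 · 59 + 52
  59 = 1 · 52 + 7
  52 = 7 · 7 + 3
  7 = 2 · 3 + 1
  3 = 3 · 1 + 0
gcd(746, 229) = 1.
Track Bezout coefficients alongside the remainders: start with r₀ = 746 = a·1 + b·0 (s = 1, t = 0) and r₁ = 229 = a·0 + b·1 (s = 0, t = 1); each new remainder r_{k+1} = r_{k-1} − q_k·r_k inherits s_{k+1} = s_{k-1} − q_k·s_k, t_{k+1} = t_{k-1} − q_k·t_k, so r_k = a·s_k + b·t_k at every step:
  q = 3: r = 59, s = 1 − 3·0 = 1, t = 0 − 3·1 = -3  (check: 746·1 + 229·(-3) = 59)
  q = 3: r = 52, s = 0 − 3·1 = -3, t = 1 − 3·(-3) = 10  (check: 746·(-3) + 229·10 = 52)
  q = 1: r = 7, s = 1 − 1·(-3) = 4, t = -3 − 1·10 = -13  (check: 746·4 + 229·(-13) = 7)
  q = 7: r = 3, s = -3 − 7·4 = -31, t = 10 − 7·(-13) = 101  (check: 746·(-31) + 229·101 = 3)
  q = 2: r = 1, s = 4 − 2·(-31) = 66, t = -13 − 2·101 = -215  (check: 746·66 + 229·(-215) = 1)
The row with r = 1 (the gcd) gives the Bezout coefficients s = 66, t = -215.
Result: 746 · (66) + 229 · (-215) = 1.

gcd(746, 229) = 1; s = 66, t = -215 (check: 746·66 + 229·(-215) = 1).


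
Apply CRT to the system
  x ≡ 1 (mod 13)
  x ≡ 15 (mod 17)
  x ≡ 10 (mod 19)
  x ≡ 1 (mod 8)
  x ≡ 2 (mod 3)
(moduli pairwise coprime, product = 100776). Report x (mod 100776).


Product of moduli M = 13 · 17 · 19 · 8 · 3 = 100776.
Merge one congruence at a time:
  Start: x ≡ 1 (mod 13).
  Combine with x ≡ 15 (mod 17); new modulus lcm = 221.
    Write x = 1 + 13·t and substitute into x ≡ 15 (mod 17): 13·t ≡ 15 − 1 = 14 (mod 17).
    The inverse of 13 mod 17 is 4 (since 13·4 = 52 = 3·17 + 1), so t ≡ 4·14 = 56 ≡ 5 (mod 17).
    Then x = 1 + 13·5 = 66, valid modulo lcm(13, 17) = 221: x ≡ 66 (mod 221).
  Combine with x ≡ 10 (mod 19); new modulus lcm = 4199.
    Write x = 66 + 221·t and substitute into x ≡ 10 (mod 19): 221·t ≡ 10 − 66 = -56 (mod 19).
    Reduce coefficients mod 19: 12·t ≡ 1 (mod 19).
    The inverse of 12 mod 19 is 8 (since 12·8 = 96 = 5·19 + 1), so t ≡ 8·1 = 8 ≡ 8 (mod 19).
    Then x = 66 + 221·8 = 1834, valid modulo lcm(221, 19) = 4199: x ≡ 1834 (mod 4199).
  Combine with x ≡ 1 (mod 8); new modulus lcm = 33592.
    Write x = 1834 + 4199·t and substitute into x ≡ 1 (mod 8): 4199·t ≡ 1 − 1834 = -1833 (mod 8).
    Reduce coefficients mod 8: 7·t ≡ 7 (mod 8).
    The inverse of 7 mod 8 is 7 (since 7·7 = 49 = 6·8 + 1), so t ≡ 7·7 = 49 ≡ 1 (mod 8).
    Then x = 1834 + 4199·1 = 6033, valid modulo lcm(4199, 8) = 33592: x ≡ 6033 (mod 33592).
  Combine with x ≡ 2 (mod 3); new modulus lcm = 100776.
    Write x = 6033 + 33592·t and substitute into x ≡ 2 (mod 3): 33592·t ≡ 2 − 6033 = -6031 (mod 3).
    Reduce coefficients mod 3: 1·t ≡ 2 (mod 3).
    So t ≡ 2 (mod 3).
    Then x = 6033 + 33592·2 = 73217, valid modulo lcm(33592, 3) = 100776: x ≡ 73217 (mod 100776).
Verify against each original: 73217 mod 13 = 1, 73217 mod 17 = 15, 73217 mod 19 = 10, 73217 mod 8 = 1, 73217 mod 3 = 2.

x ≡ 73217 (mod 100776).


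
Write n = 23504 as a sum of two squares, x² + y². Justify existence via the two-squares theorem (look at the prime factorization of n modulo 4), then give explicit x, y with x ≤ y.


Step 1: Factor n = 23504 = 2^4 · 13 · 113.
Step 2: Check the mod-4 condition on each prime factor: 2 = 2 (special); 13 ≡ 1 (mod 4), exponent 1; 113 ≡ 1 (mod 4), exponent 1.
All primes ≡ 3 (mod 4) appear to even exponent (or don't appear), so by the two-squares theorem n IS expressible as a sum of two squares.
Step 3: Build a representation. Group n = k² · m with k = 4 and m = 13 · 113 = 1469 (a product of primes ≡ 1 (mod 4)); a representation of m scales to one of n via (k·x)² + (k·y)² = k²(x² + y²). Each prime p ≡ 1 (mod 4) is itself a sum of two squares; find a² by testing p − a² for a perfect square:
  13: 13 − 1² = 12, 13 − 2² = 9 = 3² ⇒ 13 = 2² + 3².
  113: 113 − 1² = 112, 113 − 2² = 109, 113 − 3² = 104, 113 − 4² = 97, 113 − 5² = 88, 113 − 6² = 77, 113 − 7² = 64 = 8² ⇒ 113 = 7² + 8².
  Combine using the Brahmagupta–Fibonacci identity (a² + b²)(c² + d²) = (ac − bd)² + (ad + bc)² = (ac + bd)² + (ad − bc)²:
  13 · 113 = 1469: from (2² + 3²)(7² + 8²), take (2·7 − 3·8, 2·8 + 3·7) = (14 − 24, 16 + 21) = (-10, 37); dropping signs (only squares matter) gives (10, 37); check 10² + 37² = 100 + 1369 = 1469 ✓.
  Scale by k = 4: (4·10, 4·37) = (40, 148).
Step 4: Order so x ≤ y and verify: 40² + 148² = 1600 + 21904 = 23504 = n. ✓

n = 23504 = 40² + 148² (one valid representation with x ≤ y).


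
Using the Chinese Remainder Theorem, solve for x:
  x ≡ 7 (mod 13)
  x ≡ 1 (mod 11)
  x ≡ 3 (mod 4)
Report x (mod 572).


Moduli 13, 11, 4 are pairwise coprime; by CRT there is a unique solution modulo M = 13 · 11 · 4 = 572.
Solve pairwise, accumulating the modulus:
  Start with x ≡ 7 (mod 13).
  Combine with x ≡ 1 (mod 11): since gcd(13, 11) = 1, we get a unique residue mod 143.
    Write x = 7 + 13·t and substitute into x ≡ 1 (mod 11): 13·t ≡ 1 − 7 = -6 (mod 11).
    Reduce coefficients mod 11: 2·t ≡ 5 (mod 11).
    The inverse of 2 mod 11 is 6 (since 2·6 = 12 = 1·11 + 1), so t ≡ 6·5 = 30 ≡ 8 (mod 11).
    Then x = 7 + 13·8 = 111, valid modulo lcm(13, 11) = 143: x ≡ 111 (mod 143).
  Combine with x ≡ 3 (mod 4): since gcd(143, 4) = 1, we get a unique residue mod 572.
    Write x = 111 + 143·t and substitute into x ≡ 3 (mod 4): 143·t ≡ 3 − 111 = -108 (mod 4).
    Reduce coefficients mod 4: 3·t ≡ 0 (mod 4).
    The inverse of 3 mod 4 is 3 (since 3·3 = 9 = 2·4 + 1), so t ≡ 3·0 = 0 ≡ 0 (mod 4).
    Then x = 111 + 143·0 = 111, valid modulo lcm(143, 4) = 572: x ≡ 111 (mod 572).
Verify: 111 mod 13 = 7 ✓, 111 mod 11 = 1 ✓, 111 mod 4 = 3 ✓.

x ≡ 111 (mod 572).


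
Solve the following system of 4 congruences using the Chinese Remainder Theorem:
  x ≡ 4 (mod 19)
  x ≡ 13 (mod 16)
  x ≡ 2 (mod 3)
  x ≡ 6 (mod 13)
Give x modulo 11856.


Product of moduli M = 19 · 16 · 3 · 13 = 11856.
Merge one congruence at a time:
  Start: x ≡ 4 (mod 19).
  Combine with x ≡ 13 (mod 16); new modulus lcm = 304.
    Write x = 4 + 19·t and substitute into x ≡ 13 (mod 16): 19·t ≡ 13 − 4 = 9 (mod 16).
    Reduce coefficients mod 16: 3·t ≡ 9 (mod 16).
    The inverse of 3 mod 16 is 11 (since 3·11 = 33 = 2·16 + 1), so t ≡ 11·9 = 99 ≡ 3 (mod 16).
    Then x = 4 + 19·3 = 61, valid modulo lcm(19, 16) = 304: x ≡ 61 (mod 304).
  Combine with x ≡ 2 (mod 3); new modulus lcm = 912.
    Write x = 61 + 304·t and substitute into x ≡ 2 (mod 3): 304·t ≡ 2 − 61 = -59 (mod 3).
    Reduce coefficients mod 3: 1·t ≡ 1 (mod 3).
    So t ≡ 1 (mod 3).
    Then x = 61 + 304·1 = 365, valid modulo lcm(304, 3) = 912: x ≡ 365 (mod 912).
  Combine with x ≡ 6 (mod 13); new modulus lcm = 11856.
    Write x = 365 + 912·t and substitute into x ≡ 6 (mod 13): 912·t ≡ 6 − 365 = -359 (mod 13).
    Reduce coefficients mod 13: 2·t ≡ 5 (mod 13).
    The inverse of 2 mod 13 is 7 (since 2·7 = 14 = 1·13 + 1), so t ≡ 7·5 = 35 ≡ 9 (mod 13).
    Then x = 365 + 912·9 = 8573, valid modulo lcm(912, 13) = 11856: x ≡ 8573 (mod 11856).
Verify against each original: 8573 mod 19 = 4, 8573 mod 16 = 13, 8573 mod 3 = 2, 8573 mod 13 = 6.

x ≡ 8573 (mod 11856).


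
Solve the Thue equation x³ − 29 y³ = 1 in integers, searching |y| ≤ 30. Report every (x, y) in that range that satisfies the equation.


The equation is x³ - 29y³ = 1. For fixed y, x³ = 29·y³ + 1, so a solution requires the RHS to be a perfect cube.
Strategy: iterate y from -30 to 30, compute RHS = 29·y³ + 1, and check whether it is a (positive or negative) perfect cube.
Check small values of y:
  y = 0: RHS = 1 = (1)³ ⇒ x = 1 works.
  y = 1: RHS = 30 is not a perfect cube.
  y = -1: RHS = -28 is not a perfect cube.
  y = 2: RHS = 233 is not a perfect cube.
  y = -2: RHS = -231 is not a perfect cube.
  y = 3: RHS = 784 is not a perfect cube.
  y = -3: RHS = -782 is not a perfect cube.
Continuing the search up to |y| = 30 finds no further solutions beyond those listed.
Collected solutions: (1, 0).

Solutions (with |y| ≤ 30): (1, 0).


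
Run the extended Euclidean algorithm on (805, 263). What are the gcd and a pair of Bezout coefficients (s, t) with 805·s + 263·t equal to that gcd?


Euclidean algorithm on (805, 263) — divide until remainder is 0:
  805 = 3 · 263 + 16
  263 = 16 · 16 + 7
  16 = 2 · 7 + 2
  7 = 3 · 2 + 1
  2 = 2 · 1 + 0
gcd(805, 263) = 1.
Track Bezout coefficients alongside the remainders: start with r₀ = 805 = a·1 + b·0 (s = 1, t = 0) and r₁ = 263 = a·0 + b·1 (s = 0, t = 1); each new remainder r_{k+1} = r_{k-1} − q_k·r_k inherits s_{k+1} = s_{k-1} − q_k·s_k, t_{k+1} = t_{k-1} − q_k·t_k, so r_k = a·s_k + b·t_k at every step:
  q = 3: r = 16, s = 1 − 3·0 = 1, t = 0 − 3·1 = -3  (check: 805·1 + 263·(-3) = 16)
  q = 16: r = 7, s = 0 − 16·1 = -16, t = 1 − 16·(-3) = 49  (check: 805·(-16) + 263·49 = 7)
  q = 2: r = 2, s = 1 − 2·(-16) = 33, t = -3 − 2·49 = -101  (check: 805·33 + 263·(-101) = 2)
  q = 3: r = 1, s = -16 − 3·33 = -115, t = 49 − 3·(-101) = 352  (check: 805·(-115) + 263·352 = 1)
The row with r = 1 (the gcd) gives the Bezout coefficients s = -115, t = 352.
Result: 805 · (-115) + 263 · (352) = 1.

gcd(805, 263) = 1; s = -115, t = 352 (check: 805·(-115) + 263·352 = 1).


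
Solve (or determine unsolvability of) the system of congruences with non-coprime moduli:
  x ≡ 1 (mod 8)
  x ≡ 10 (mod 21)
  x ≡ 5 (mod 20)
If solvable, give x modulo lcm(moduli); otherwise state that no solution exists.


Moduli 8, 21, 20 are not pairwise coprime, so CRT works modulo lcm(m_i) when all pairwise compatibility conditions hold.
Pairwise compatibility: gcd(m_i, m_j) must divide a_i - a_j for every pair.
Merge one congruence at a time:
  Start: x ≡ 1 (mod 8).
  Combine with x ≡ 10 (mod 21): gcd(8, 21) = 1; 10 - 1 = 9, which IS divisible by 1, so compatible.
    Write x = 1 + 8·t and substitute into x ≡ 10 (mod 21): 8·t ≡ 10 − 1 = 9 (mod 21).
    The inverse of 8 mod 21 is 8 (since 8·8 = 64 = 3·21 + 1), so t ≡ 8·9 = 72 ≡ 9 (mod 21).
    Then x = 1 + 8·9 = 73, valid modulo lcm(8, 21) = 168: x ≡ 73 (mod 168).
  Combine with x ≡ 5 (mod 20): gcd(168, 20) = 4; 5 - 73 = -68, which IS divisible by 4, so compatible.
    Write x = 73 + 168·t and substitute into x ≡ 5 (mod 20): 168·t ≡ 5 − 73 = -68 (mod 20).
    Divide the congruence (and modulus) by g = 4: 42·t ≡ -17 (mod 5).
    Reduce coefficients mod 5: 2·t ≡ 3 (mod 5).
    The inverse of 2 mod 5 is 3 (since 2·3 = 6 = 1·5 + 1), so t ≡ 3·3 = 9 ≡ 4 (mod 5).
    Then x = 73 + 168·4 = 745, valid modulo lcm(168, 20) = 840: x ≡ 745 (mod 840).
Verify: 745 mod 8 = 1, 745 mod 21 = 10, 745 mod 20 = 5.

x ≡ 745 (mod 840).


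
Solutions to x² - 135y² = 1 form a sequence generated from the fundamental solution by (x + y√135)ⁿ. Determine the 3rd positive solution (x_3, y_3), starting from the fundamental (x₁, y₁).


Step 1: Find the fundamental solution (x₁, y₁) of x² - 135y² = 1.
  Expand √135 as a continued fraction. a₀ = ⌊√135⌋ = 11; iterate m_{k+1} = d_k·a_k − m_k, d_{k+1} = (135 − m_{k+1}²)/d_k, a_{k+1} = ⌊(a₀ + m_{k+1})/d_{k+1}⌋ (starting m₀ = 0, d₀ = 1), with convergents p_k = a_k·p_{k-1} + p_{k-2}, q_k = a_k·q_{k-1} + q_{k-2} (p₋₁ = 1, q₋₁ = 0):
  k = 0: a₀ = 11; p₀/q₀ = 11/1; p₀² − 135·q₀² = 121 − 135 = -14.
  k = 1: m = 11, d = 14, a = ⌊(11 + 11)/14⌋ = 1; p/q = (1·11 + 1)/(1·1 + 0) = 12/1; p² − 135·q² = 144 − 135 = 9.
  k = 2: m = 3, d = 9, a = ⌊(11 + 3)/9⌋ = 1; p/q = (1·12 + 11)/(1·1 + 1) = 23/2; p² − 135·q² = 529 − 540 = -11.
  k = 3: m = 6, d = 11, a = ⌊(11 + 6)/11⌋ = 1; p/q = (1·23 + 12)/(1·2 + 1) = 35/3; p² − 135·q² = 1225 − 1215 = 10.
  k = 4: m = 5, d = 10, a = ⌊(11 + 5)/10⌋ = 1; p/q = (1·35 + 23)/(1·3 + 2) = 58/5; p² − 135·q² = 3364 − 3375 = -11.
  k = 5: m = 5, d = 11, a = ⌊(11 + 5)/11⌋ = 1; p/q = (1·58 + 35)/(1·5 + 3) = 93/8; p² − 135·q² = 8649 − 8640 = 9.
  k = 6: m = 6, d = 9, a = ⌊(11 + 6)/9⌋ = 1; p/q = (1·93 + 58)/(1·8 + 5) = 151/13; p² − 135·q² = 22801 − 22815 = -14.
  k = 7: m = 3, d = 14, a = ⌊(11 + 3)/14⌋ = 1; p/q = (1·151 + 93)/(1·13 + 8) = 244/21; p² − 135·q² = 59536 − 59535 = 1.
  The first convergent with p² − 135·q² = 1 gives the fundamental solution (x₁, y₁) = (244, 21).
Step 2: Apply the recurrence (x_{n+1}, y_{n+1}) = (x₁x_n + 135y₁y_n, x₁y_n + y₁x_n) repeatedly.
  From (x_1, y_1) = (244, 21): x_2 = 244·244 + 135·21·21 = 119071; y_2 = 244·21 + 21·244 = 10248.
  From (x_2, y_2) = (119071, 10248): x_3 = 244·119071 + 135·21·10248 = 58106404; y_3 = 244·10248 + 21·119071 = 5001003.
Step 3: Verify x_3² - 135·y_3² = 3376354185811216 - 3376354185811215 = 1 (should be 1). ✓

(x_1, y_1) = (244, 21); (x_3, y_3) = (58106404, 5001003).


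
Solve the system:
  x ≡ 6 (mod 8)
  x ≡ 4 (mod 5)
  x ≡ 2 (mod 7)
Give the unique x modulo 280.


Moduli 8, 5, 7 are pairwise coprime; by CRT there is a unique solution modulo M = 8 · 5 · 7 = 280.
Solve pairwise, accumulating the modulus:
  Start with x ≡ 6 (mod 8).
  Combine with x ≡ 4 (mod 5): since gcd(8, 5) = 1, we get a unique residue mod 40.
    Write x = 6 + 8·t and substitute into x ≡ 4 (mod 5): 8·t ≡ 4 − 6 = -2 (mod 5).
    Reduce coefficients mod 5: 3·t ≡ 3 (mod 5).
    The inverse of 3 mod 5 is 2 (since 3·2 = 6 = 1·5 + 1), so t ≡ 2·3 = 6 ≡ 1 (mod 5).
    Then x = 6 + 8·1 = 14, valid modulo lcm(8, 5) = 40: x ≡ 14 (mod 40).
  Combine with x ≡ 2 (mod 7): since gcd(40, 7) = 1, we get a unique residue mod 280.
    Write x = 14 + 40·t and substitute into x ≡ 2 (mod 7): 40·t ≡ 2 − 14 = -12 (mod 7).
    Reduce coefficients mod 7: 5·t ≡ 2 (mod 7).
    The inverse of 5 mod 7 is 3 (since 5·3 = 15 = 2·7 + 1), so t ≡ 3·2 = 6 ≡ 6 (mod 7).
    Then x = 14 + 40·6 = 254, valid modulo lcm(40, 7) = 280: x ≡ 254 (mod 280).
Verify: 254 mod 8 = 6 ✓, 254 mod 5 = 4 ✓, 254 mod 7 = 2 ✓.

x ≡ 254 (mod 280).


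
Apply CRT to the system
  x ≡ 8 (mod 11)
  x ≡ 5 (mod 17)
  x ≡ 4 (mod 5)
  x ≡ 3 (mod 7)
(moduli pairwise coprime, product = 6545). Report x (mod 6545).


Product of moduli M = 11 · 17 · 5 · 7 = 6545.
Merge one congruence at a time:
  Start: x ≡ 8 (mod 11).
  Combine with x ≡ 5 (mod 17); new modulus lcm = 187.
    Write x = 8 + 11·t and substitute into x ≡ 5 (mod 17): 11·t ≡ 5 − 8 = -3 (mod 17).
    Reduce coefficients mod 17: 11·t ≡ 14 (mod 17).
    The inverse of 11 mod 17 is 14 (since 11·14 = 154 = 9·17 + 1), so t ≡ 14·14 = 196 ≡ 9 (mod 17).
    Then x = 8 + 11·9 = 107, valid modulo lcm(11, 17) = 187: x ≡ 107 (mod 187).
  Combine with x ≡ 4 (mod 5); new modulus lcm = 935.
    Write x = 107 + 187·t and substitute into x ≡ 4 (mod 5): 187·t ≡ 4 − 107 = -103 (mod 5).
    Reduce coefficients mod 5: 2·t ≡ 2 (mod 5).
    The inverse of 2 mod 5 is 3 (since 2·3 = 6 = 1·5 + 1), so t ≡ 3·2 = 6 ≡ 1 (mod 5).
    Then x = 107 + 187·1 = 294, valid modulo lcm(187, 5) = 935: x ≡ 294 (mod 935).
  Combine with x ≡ 3 (mod 7); new modulus lcm = 6545.
    Write x = 294 + 935·t and substitute into x ≡ 3 (mod 7): 935·t ≡ 3 − 294 = -291 (mod 7).
    Reduce coefficients mod 7: 4·t ≡ 3 (mod 7).
    The inverse of 4 mod 7 is 2 (since 4·2 = 8 = 1·7 + 1), so t ≡ 2·3 = 6 ≡ 6 (mod 7).
    Then x = 294 + 935·6 = 5904, valid modulo lcm(935, 7) = 6545: x ≡ 5904 (mod 6545).
Verify against each original: 5904 mod 11 = 8, 5904 mod 17 = 5, 5904 mod 5 = 4, 5904 mod 7 = 3.

x ≡ 5904 (mod 6545).


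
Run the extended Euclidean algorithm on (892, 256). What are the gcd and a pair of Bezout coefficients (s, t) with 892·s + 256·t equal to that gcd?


Euclidean algorithm on (892, 256) — divide until remainder is 0:
  892 = 3 · 256 + 124
  256 = 2 · 124 + 8
  124 = 15 · 8 + 4
  8 = 2 · 4 + 0
gcd(892, 256) = 4.
Track Bezout coefficients alongside the remainders: start with r₀ = 892 = a·1 + b·0 (s = 1, t = 0) and r₁ = 256 = a·0 + b·1 (s = 0, t = 1); each new remainder r_{k+1} = r_{k-1} − q_k·r_k inherits s_{k+1} = s_{k-1} − q_k·s_k, t_{k+1} = t_{k-1} − q_k·t_k, so r_k = a·s_k + b·t_k at every step:
  q = 3: r = 124, s = 1 − 3·0 = 1, t = 0 − 3·1 = -3  (check: 892·1 + 256·(-3) = 124)
  q = 2: r = 8, s = 0 − 2·1 = -2, t = 1 − 2·(-3) = 7  (check: 892·(-2) + 256·7 = 8)
  q = 15: r = 4, s = 1 − 15·(-2) = 31, t = -3 − 15·7 = -108  (check: 892·31 + 256·(-108) = 4)
The row with r = 4 (the gcd) gives the Bezout coefficients s = 31, t = -108.
Result: 892 · (31) + 256 · (-108) = 4.

gcd(892, 256) = 4; s = 31, t = -108 (check: 892·31 + 256·(-108) = 4).


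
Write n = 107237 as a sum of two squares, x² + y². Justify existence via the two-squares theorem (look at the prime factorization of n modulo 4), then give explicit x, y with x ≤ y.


Step 1: Factor n = 107237 = 13 · 73 · 113.
Step 2: Check the mod-4 condition on each prime factor: 13 ≡ 1 (mod 4), exponent 1; 73 ≡ 1 (mod 4), exponent 1; 113 ≡ 1 (mod 4), exponent 1.
All primes ≡ 3 (mod 4) appear to even exponent (or don't appear), so by the two-squares theorem n IS expressible as a sum of two squares.
Step 3: Build a representation. Here n = 13 · 73 · 113 is a product of primes ≡ 1 (mod 4). Each prime p ≡ 1 (mod 4) is itself a sum of two squares; find a² by testing p − a² for a perfect square:
  13: 13 − 1² = 12, 13 − 2² = 9 = 3² ⇒ 13 = 2² + 3².
  73: 73 − 1² = 72, 73 − 2² = 69, 73 − 3² = 64 = 8² ⇒ 73 = 3² + 8².
  113: 113 − 1² = 112, 113 − 2² = 109, 113 − 3² = 104, 113 − 4² = 97, 113 − 5² = 88, 113 − 6² = 77, 113 − 7² = 64 = 8² ⇒ 113 = 7² + 8².
  Combine using the Brahmagupta–Fibonacci identity (a² + b²)(c² + d²) = (ac − bd)² + (ad + bc)² = (ac + bd)² + (ad − bc)²:
  13 · 73 = 949: from (2² + 3²)(3² + 8²), take (2·3 − 3·8, 2·8 + 3·3) = (6 − 24, 16 + 9) = (-18, 25); dropping signs (only squares matter) gives (18, 25); check 18² + 25² = 324 + 625 = 949 ✓.
  949 · 113 = 107237: from (18² + 25²)(7² + 8²), take (18·7 − 25·8, 18·8 + 25·7) = (126 − 200, 144 + 175) = (-74, 319); dropping signs (only squares matter) gives (74, 319); check 74² + 319² = 5476 + 101761 = 107237 ✓.
Step 4: Order so x ≤ y and verify: 74² + 319² = 5476 + 101761 = 107237 = n. ✓

n = 107237 = 74² + 319² (one valid representation with x ≤ y).


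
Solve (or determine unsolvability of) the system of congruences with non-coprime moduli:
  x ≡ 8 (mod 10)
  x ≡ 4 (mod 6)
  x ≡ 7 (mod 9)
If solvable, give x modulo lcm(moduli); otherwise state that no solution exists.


Moduli 10, 6, 9 are not pairwise coprime, so CRT works modulo lcm(m_i) when all pairwise compatibility conditions hold.
Pairwise compatibility: gcd(m_i, m_j) must divide a_i - a_j for every pair.
Merge one congruence at a time:
  Start: x ≡ 8 (mod 10).
  Combine with x ≡ 4 (mod 6): gcd(10, 6) = 2; 4 - 8 = -4, which IS divisible by 2, so compatible.
    Write x = 8 + 10·t and substitute into x ≡ 4 (mod 6): 10·t ≡ 4 − 8 = -4 (mod 6).
    Divide the congruence (and modulus) by g = 2: 5·t ≡ -2 (mod 3).
    Reduce coefficients mod 3: 2·t ≡ 1 (mod 3).
    The inverse of 2 mod 3 is 2 (since 2·2 = 4 = 1·3 + 1), so t ≡ 2·1 = 2 ≡ 2 (mod 3).
    Then x = 8 + 10·2 = 28, valid modulo lcm(10, 6) = 30: x ≡ 28 (mod 30).
  Combine with x ≡ 7 (mod 9): gcd(30, 9) = 3; 7 - 28 = -21, which IS divisible by 3, so compatible.
    Write x = 28 + 30·t and substitute into x ≡ 7 (mod 9): 30·t ≡ 7 − 28 = -21 (mod 9).
    Divide the congruence (and modulus) by g = 3: 10·t ≡ -7 (mod 3).
    Reduce coefficients mod 3: 1·t ≡ 2 (mod 3).
    So t ≡ 2 (mod 3).
    Then x = 28 + 30·2 = 88, valid modulo lcm(30, 9) = 90: x ≡ 88 (mod 90).
Verify: 88 mod 10 = 8, 88 mod 6 = 4, 88 mod 9 = 7.

x ≡ 88 (mod 90).


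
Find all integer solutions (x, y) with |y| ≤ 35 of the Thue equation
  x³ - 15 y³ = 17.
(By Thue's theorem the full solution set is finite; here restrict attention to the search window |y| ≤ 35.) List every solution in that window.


The equation is x³ - 15y³ = 17. For fixed y, x³ = 15·y³ + 17, so a solution requires the RHS to be a perfect cube.
Strategy: iterate y from -35 to 35, compute RHS = 15·y³ + 17, and check whether it is a (positive or negative) perfect cube.
Check small values of y:
  y = 0: RHS = 17 is not a perfect cube.
  y = 1: RHS = 32 is not a perfect cube.
  y = -1: RHS = 2 is not a perfect cube.
  y = 2: RHS = 137 is not a perfect cube.
  y = -2: RHS = -103 is not a perfect cube.
  y = 3: RHS = 422 is not a perfect cube.
  y = -3: RHS = -388 is not a perfect cube.
Continuing the search up to |y| = 35 finds no solutions either.
No (x, y) in the scanned range satisfies the equation.

No integer solutions with |y| ≤ 35.


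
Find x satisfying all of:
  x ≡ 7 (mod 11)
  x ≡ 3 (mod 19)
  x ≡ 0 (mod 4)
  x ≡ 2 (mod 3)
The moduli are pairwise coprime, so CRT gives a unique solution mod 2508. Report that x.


Product of moduli M = 11 · 19 · 4 · 3 = 2508.
Merge one congruence at a time:
  Start: x ≡ 7 (mod 11).
  Combine with x ≡ 3 (mod 19); new modulus lcm = 209.
    Write x = 7 + 11·t and substitute into x ≡ 3 (mod 19): 11·t ≡ 3 − 7 = -4 (mod 19).
    Reduce coefficients mod 19: 11·t ≡ 15 (mod 19).
    The inverse of 11 mod 19 is 7 (since 11·7 = 77 = 4·19 + 1), so t ≡ 7·15 = 105 ≡ 10 (mod 19).
    Then x = 7 + 11·10 = 117, valid modulo lcm(11, 19) = 209: x ≡ 117 (mod 209).
  Combine with x ≡ 0 (mod 4); new modulus lcm = 836.
    Write x = 117 + 209·t and substitute into x ≡ 0 (mod 4): 209·t ≡ 0 − 117 = -117 (mod 4).
    Reduce coefficients mod 4: 1·t ≡ 3 (mod 4).
    So t ≡ 3 (mod 4).
    Then x = 117 + 209·3 = 744, valid modulo lcm(209, 4) = 836: x ≡ 744 (mod 836).
  Combine with x ≡ 2 (mod 3); new modulus lcm = 2508.
    Write x = 744 + 836·t and substitute into x ≡ 2 (mod 3): 836·t ≡ 2 − 744 = -742 (mod 3).
    Reduce coefficients mod 3: 2·t ≡ 2 (mod 3).
    The inverse of 2 mod 3 is 2 (since 2·2 = 4 = 1·3 + 1), so t ≡ 2·2 = 4 ≡ 1 (mod 3).
    Then x = 744 + 836·1 = 1580, valid modulo lcm(836, 3) = 2508: x ≡ 1580 (mod 2508).
Verify against each original: 1580 mod 11 = 7, 1580 mod 19 = 3, 1580 mod 4 = 0, 1580 mod 3 = 2.

x ≡ 1580 (mod 2508).


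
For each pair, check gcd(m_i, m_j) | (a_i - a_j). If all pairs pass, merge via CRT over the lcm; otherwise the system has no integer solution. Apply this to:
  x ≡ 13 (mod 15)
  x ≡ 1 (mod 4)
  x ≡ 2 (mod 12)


Moduli 15, 4, 12 are not pairwise coprime, so CRT works modulo lcm(m_i) when all pairwise compatibility conditions hold.
Pairwise compatibility: gcd(m_i, m_j) must divide a_i - a_j for every pair.
Merge one congruence at a time:
  Start: x ≡ 13 (mod 15).
  Combine with x ≡ 1 (mod 4): gcd(15, 4) = 1; 1 - 13 = -12, which IS divisible by 1, so compatible.
    Write x = 13 + 15·t and substitute into x ≡ 1 (mod 4): 15·t ≡ 1 − 13 = -12 (mod 4).
    Reduce coefficients mod 4: 3·t ≡ 0 (mod 4).
    The inverse of 3 mod 4 is 3 (since 3·3 = 9 = 2·4 + 1), so t ≡ 3·0 = 0 ≡ 0 (mod 4).
    Then x = 13 + 15·0 = 13, valid modulo lcm(15, 4) = 60: x ≡ 13 (mod 60).
  Combine with x ≡ 2 (mod 12): gcd(60, 12) = 12, and 2 - 13 = -11 is NOT divisible by 12.
    ⇒ system is inconsistent (no integer solution).

No solution (the system is inconsistent).


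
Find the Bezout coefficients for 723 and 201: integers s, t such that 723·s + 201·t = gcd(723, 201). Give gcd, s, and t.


Euclidean algorithm on (723, 201) — divide until remainder is 0:
  723 = 3 · 201 + 120
  201 = 1 · 120 + 81
  120 = 1 · 81 + 39
  81 = 2 · 39 + 3
  39 = 13 · 3 + 0
gcd(723, 201) = 3.
Track Bezout coefficients alongside the remainders: start with r₀ = 723 = a·1 + b·0 (s = 1, t = 0) and r₁ = 201 = a·0 + b·1 (s = 0, t = 1); each new remainder r_{k+1} = r_{k-1} − q_k·r_k inherits s_{k+1} = s_{k-1} − q_k·s_k, t_{k+1} = t_{k-1} − q_k·t_k, so r_k = a·s_k + b·t_k at every step:
  q = 3: r = 120, s = 1 − 3·0 = 1, t = 0 − 3·1 = -3  (check: 723·1 + 201·(-3) = 120)
  q = 1: r = 81, s = 0 − 1·1 = -1, t = 1 − 1·(-3) = 4  (check: 723·(-1) + 201·4 = 81)
  q = 1: r = 39, s = 1 − 1·(-1) = 2, t = -3 − 1·4 = -7  (check: 723·2 + 201·(-7) = 39)
  q = 2: r = 3, s = -1 − 2·2 = -5, t = 4 − 2·(-7) = 18  (check: 723·(-5) + 201·18 = 3)
The row with r = 3 (the gcd) gives the Bezout coefficients s = -5, t = 18.
Result: 723 · (-5) + 201 · (18) = 3.

gcd(723, 201) = 3; s = -5, t = 18 (check: 723·(-5) + 201·18 = 3).


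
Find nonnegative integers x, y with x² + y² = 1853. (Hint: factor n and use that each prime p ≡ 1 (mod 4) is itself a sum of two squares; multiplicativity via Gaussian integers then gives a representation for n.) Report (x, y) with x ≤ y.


Step 1: Factor n = 1853 = 17 · 109.
Step 2: Check the mod-4 condition on each prime factor: 17 ≡ 1 (mod 4), exponent 1; 109 ≡ 1 (mod 4), exponent 1.
All primes ≡ 3 (mod 4) appear to even exponent (or don't appear), so by the two-squares theorem n IS expressible as a sum of two squares.
Step 3: Build a representation. Here n = 17 · 109 is a product of primes ≡ 1 (mod 4). Each prime p ≡ 1 (mod 4) is itself a sum of two squares; find a² by testing p − a² for a perfect square:
  17: 17 − 1² = 16 = 4² ⇒ 17 = 1² + 4².
  109: 109 − 1² = 108, 109 − 2² = 105, 109 − 3² = 100 = 10² ⇒ 109 = 3² + 10².
  Combine using the Brahmagupta–Fibonacci identity (a² + b²)(c² + d²) = (ac − bd)² + (ad + bc)² = (ac + bd)² + (ad − bc)²:
  17 · 109 = 1853: from (1² + 4²)(3² + 10²), take (1·3 − 4·10, 1·10 + 4·3) = (3 − 40, 10 + 12) = (-37, 22); dropping signs (only squares matter) gives (37, 22); check 37² + 22² = 1369 + 484 = 1853 ✓.
Step 4: Order so x ≤ y and verify: 22² + 37² = 484 + 1369 = 1853 = n. ✓

n = 1853 = 22² + 37² (one valid representation with x ≤ y).


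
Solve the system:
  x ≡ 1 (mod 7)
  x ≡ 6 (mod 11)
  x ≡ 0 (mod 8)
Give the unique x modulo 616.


Moduli 7, 11, 8 are pairwise coprime; by CRT there is a unique solution modulo M = 7 · 11 · 8 = 616.
Solve pairwise, accumulating the modulus:
  Start with x ≡ 1 (mod 7).
  Combine with x ≡ 6 (mod 11): since gcd(7, 11) = 1, we get a unique residue mod 77.
    Write x = 1 + 7·t and substitute into x ≡ 6 (mod 11): 7·t ≡ 6 − 1 = 5 (mod 11).
    The inverse of 7 mod 11 is 8 (since 7·8 = 56 = 5·11 + 1), so t ≡ 8·5 = 40 ≡ 7 (mod 11).
    Then x = 1 + 7·7 = 50, valid modulo lcm(7, 11) = 77: x ≡ 50 (mod 77).
  Combine with x ≡ 0 (mod 8): since gcd(77, 8) = 1, we get a unique residue mod 616.
    Write x = 50 + 77·t and substitute into x ≡ 0 (mod 8): 77·t ≡ 0 − 50 = -50 (mod 8).
    Reduce coefficients mod 8: 5·t ≡ 6 (mod 8).
    The inverse of 5 mod 8 is 5 (since 5·5 = 25 = 3·8 + 1), so t ≡ 5·6 = 30 ≡ 6 (mod 8).
    Then x = 50 + 77·6 = 512, valid modulo lcm(77, 8) = 616: x ≡ 512 (mod 616).
Verify: 512 mod 7 = 1 ✓, 512 mod 11 = 6 ✓, 512 mod 8 = 0 ✓.

x ≡ 512 (mod 616).


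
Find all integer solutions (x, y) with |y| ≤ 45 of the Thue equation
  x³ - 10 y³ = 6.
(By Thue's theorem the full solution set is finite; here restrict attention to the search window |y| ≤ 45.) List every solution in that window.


The equation is x³ - 10y³ = 6. For fixed y, x³ = 10·y³ + 6, so a solution requires the RHS to be a perfect cube.
Strategy: iterate y from -45 to 45, compute RHS = 10·y³ + 6, and check whether it is a (positive or negative) perfect cube.
Check small values of y:
  y = 0: RHS = 6 is not a perfect cube.
  y = 1: RHS = 16 is not a perfect cube.
  y = -1: RHS = -4 is not a perfect cube.
  y = 2: RHS = 86 is not a perfect cube.
  y = -2: RHS = -74 is not a perfect cube.
  y = 3: RHS = 276 is not a perfect cube.
  y = -3: RHS = -264 is not a perfect cube.
Continuing the search up to |y| = 45 finds no solutions either.
No (x, y) in the scanned range satisfies the equation.

No integer solutions with |y| ≤ 45.


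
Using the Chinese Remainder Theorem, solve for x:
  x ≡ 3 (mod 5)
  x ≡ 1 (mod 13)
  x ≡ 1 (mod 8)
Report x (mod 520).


Moduli 5, 13, 8 are pairwise coprime; by CRT there is a unique solution modulo M = 5 · 13 · 8 = 520.
Solve pairwise, accumulating the modulus:
  Start with x ≡ 3 (mod 5).
  Combine with x ≡ 1 (mod 13): since gcd(5, 13) = 1, we get a unique residue mod 65.
    Write x = 3 + 5·t and substitute into x ≡ 1 (mod 13): 5·t ≡ 1 − 3 = -2 (mod 13).
    Reduce coefficients mod 13: 5·t ≡ 11 (mod 13).
    The inverse of 5 mod 13 is 8 (since 5·8 = 40 = 3·13 + 1), so t ≡ 8·11 = 88 ≡ 10 (mod 13).
    Then x = 3 + 5·10 = 53, valid modulo lcm(5, 13) = 65: x ≡ 53 (mod 65).
  Combine with x ≡ 1 (mod 8): since gcd(65, 8) = 1, we get a unique residue mod 520.
    Write x = 53 + 65·t and substitute into x ≡ 1 (mod 8): 65·t ≡ 1 − 53 = -52 (mod 8).
    Reduce coefficients mod 8: 1·t ≡ 4 (mod 8).
    So t ≡ 4 (mod 8).
    Then x = 53 + 65·4 = 313, valid modulo lcm(65, 8) = 520: x ≡ 313 (mod 520).
Verify: 313 mod 5 = 3 ✓, 313 mod 13 = 1 ✓, 313 mod 8 = 1 ✓.

x ≡ 313 (mod 520).


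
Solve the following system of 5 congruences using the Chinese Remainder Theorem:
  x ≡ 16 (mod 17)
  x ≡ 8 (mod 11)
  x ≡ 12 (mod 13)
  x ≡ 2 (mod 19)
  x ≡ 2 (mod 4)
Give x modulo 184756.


Product of moduli M = 17 · 11 · 13 · 19 · 4 = 184756.
Merge one congruence at a time:
  Start: x ≡ 16 (mod 17).
  Combine with x ≡ 8 (mod 11); new modulus lcm = 187.
    Write x = 16 + 17·t and substitute into x ≡ 8 (mod 11): 17·t ≡ 8 − 16 = -8 (mod 11).
    Reduce coefficients mod 11: 6·t ≡ 3 (mod 11).
    The inverse of 6 mod 11 is 2 (since 6·2 = 12 = 1·11 + 1), so t ≡ 2·3 = 6 ≡ 6 (mod 11).
    Then x = 16 + 17·6 = 118, valid modulo lcm(17, 11) = 187: x ≡ 118 (mod 187).
  Combine with x ≡ 12 (mod 13); new modulus lcm = 2431.
    Write x = 118 + 187·t and substitute into x ≡ 12 (mod 13): 187·t ≡ 12 − 118 = -106 (mod 13).
    Reduce coefficients mod 13: 5·t ≡ 11 (mod 13).
    The inverse of 5 mod 13 is 8 (since 5·8 = 40 = 3·13 + 1), so t ≡ 8·11 = 88 ≡ 10 (mod 13).
    Then x = 118 + 187·10 = 1988, valid modulo lcm(187, 13) = 2431: x ≡ 1988 (mod 2431).
  Combine with x ≡ 2 (mod 19); new modulus lcm = 46189.
    Write x = 1988 + 2431·t and substitute into x ≡ 2 (mod 19): 2431·t ≡ 2 − 1988 = -1986 (mod 19).
    Reduce coefficients mod 19: 18·t ≡ 9 (mod 19).
    The inverse of 18 mod 19 is 18 (since 18·18 = 324 = 17·19 + 1), so t ≡ 18·9 = 162 ≡ 10 (mod 19).
    Then x = 1988 + 2431·10 = 26298, valid modulo lcm(2431, 19) = 46189: x ≡ 26298 (mod 46189).
  Combine with x ≡ 2 (mod 4); new modulus lcm = 184756.
    Write x = 26298 + 46189·t and substitute into x ≡ 2 (mod 4): 46189·t ≡ 2 − 26298 = -26296 (mod 4).
    Reduce coefficients mod 4: 1·t ≡ 0 (mod 4).
    So t ≡ 0 (mod 4).
    Then x = 26298 + 46189·0 = 26298, valid modulo lcm(46189, 4) = 184756: x ≡ 26298 (mod 184756).
Verify against each original: 26298 mod 17 = 16, 26298 mod 11 = 8, 26298 mod 13 = 12, 26298 mod 19 = 2, 26298 mod 4 = 2.

x ≡ 26298 (mod 184756).


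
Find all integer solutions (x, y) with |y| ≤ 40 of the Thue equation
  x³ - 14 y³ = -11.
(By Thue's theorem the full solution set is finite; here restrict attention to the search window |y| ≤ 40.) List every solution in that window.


The equation is x³ - 14y³ = -11. For fixed y, x³ = 14·y³ − 11, so a solution requires the RHS to be a perfect cube.
Strategy: iterate y from -40 to 40, compute RHS = 14·y³ − 11, and check whether it is a (positive or negative) perfect cube.
Check small values of y:
  y = 0: RHS = -11 is not a perfect cube.
  y = 1: RHS = 3 is not a perfect cube.
  y = -1: RHS = -25 is not a perfect cube.
  y = 2: RHS = 101 is not a perfect cube.
  y = -2: RHS = -123 is not a perfect cube.
  y = 3: RHS = 367 is not a perfect cube.
  y = -3: RHS = -389 is not a perfect cube.
Continuing the search up to |y| = 40 finds no solutions either.
No (x, y) in the scanned range satisfies the equation.

No integer solutions with |y| ≤ 40.


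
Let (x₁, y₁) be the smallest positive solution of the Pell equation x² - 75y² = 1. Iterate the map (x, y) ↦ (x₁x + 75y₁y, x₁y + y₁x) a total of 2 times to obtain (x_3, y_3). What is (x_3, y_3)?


Step 1: Find the fundamental solution (x₁, y₁) of x² - 75y² = 1.
  Expand √75 as a continued fraction. a₀ = ⌊√75⌋ = 8; iterate m_{k+1} = d_k·a_k − m_k, d_{k+1} = (75 − m_{k+1}²)/d_k, a_{k+1} = ⌊(a₀ + m_{k+1})/d_{k+1}⌋ (starting m₀ = 0, d₀ = 1), with convergents p_k = a_k·p_{k-1} + p_{k-2}, q_k = a_k·q_{k-1} + q_{k-2} (p₋₁ = 1, q₋₁ = 0):
  k = 0: a₀ = 8; p₀/q₀ = 8/1; p₀² − 75·q₀² = 64 − 75 = -11.
  k = 1: m = 8, d = 11, a = ⌊(8 + 8)/11⌋ = 1; p/q = (1·8 + 1)/(1·1 + 0) = 9/1; p² − 75·q² = 81 − 75 = 6.
  k = 2: m = 3, d = 6, a = ⌊(8 + 3)/6⌋ = 1; p/q = (1·9 + 8)/(1·1 + 1) = 17/2; p² − 75·q² = 289 − 300 = -11.
  k = 3: m = 3, d = 11, a = ⌊(8 + 3)/11⌋ = 1; p/q = (1·17 + 9)/(1·2 + 1) = 26/3; p² − 75·q² = 676 − 675 = 1.
  The first convergent with p² − 75·q² = 1 gives the fundamental solution (x₁, y₁) = (26, 3).
Step 2: Apply the recurrence (x_{n+1}, y_{n+1}) = (x₁x_n + 75y₁y_n, x₁y_n + y₁x_n) repeatedly.
  From (x_1, y_1) = (26, 3): x_2 = 26·26 + 75·3·3 = 1351; y_2 = 26·3 + 3·26 = 156.
  From (x_2, y_2) = (1351, 156): x_3 = 26·1351 + 75·3·156 = 70226; y_3 = 26·156 + 3·1351 = 8109.
Step 3: Verify x_3² - 75·y_3² = 4931691076 - 4931691075 = 1 (should be 1). ✓

(x_1, y_1) = (26, 3); (x_3, y_3) = (70226, 8109).
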